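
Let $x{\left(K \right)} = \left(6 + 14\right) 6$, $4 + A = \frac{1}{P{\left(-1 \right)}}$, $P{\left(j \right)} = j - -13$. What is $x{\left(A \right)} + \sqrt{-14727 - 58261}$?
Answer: $120 + 2 i \sqrt{18247} \approx 120.0 + 270.16 i$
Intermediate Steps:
$P{\left(j \right)} = 13 + j$ ($P{\left(j \right)} = j + 13 = 13 + j$)
$A = - \frac{47}{12}$ ($A = -4 + \frac{1}{13 - 1} = -4 + \frac{1}{12} = - \frac{47}{12} \approx -3.9167$)
$x{\left(K \right)} = 120$ ($x{\left(K \right)} = 20 \cdot 6 = 120$)
$x{\left(A \right)} + \sqrt{-14727 - 58261} = 120 + \sqrt{-14727 - 58261} = 120 + \sqrt{-72988} = 120 + 2 i \sqrt{18247}$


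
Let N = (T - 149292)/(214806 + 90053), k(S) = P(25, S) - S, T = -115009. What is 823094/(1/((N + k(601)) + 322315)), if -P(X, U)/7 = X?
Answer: 80682796451707800/304859 ≈ 2.6466e+11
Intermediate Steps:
P(X, U) = -7*X
k(S) = -175 - S (k(S) = -7*25 - S = -175 - S)
N = -264301/304859 (N = (-115009 - 149292)/(214806 + 90053) = -264301/304859 ≈ -0.86696)
823094/(1/((N + k(601)) + 322315)) = 823094/(1/((-264301/304859 + (-175 - 1*601)) + 322315)) = 823094/(1/((-264301/304859 + (-175 - 601)) + 322315)) = 823094/(1/((-264301/304859 - 776) + 322315)) = 823094/(1/(-236834885/304859 + 322315)) = 823094/(1/(98023793700/304859)) = 823094/(304859/98023793700) = 823094*(98023793700/304859) = 80682796451707800/304859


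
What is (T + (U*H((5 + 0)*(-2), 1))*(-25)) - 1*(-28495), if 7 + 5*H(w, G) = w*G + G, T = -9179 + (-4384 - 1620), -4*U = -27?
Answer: 13852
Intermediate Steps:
U = 27/4 (U = -1/4*(-27) = 27/4 ≈ 6.7500)
T = -15183 (T = -9179 - 6004 = -15183)
H(w, G) = -7/5 + G/5 + G*w/5 (H(w, G) = -7/5 + (w*G + G)/5 = -7/5 + (G*w + G)/5 = -7/5 + (G + G*w)/5 = -7/5 + (G/5 + G*w/5) = -7/5 + G/5 + G*w/5)
(T + (U*H((5 + 0)*(-2), 1))*(-25)) - 1*(-28495) = (-15183 + (27*(-7/5 + (1/5)*1 + (1/5)*1*((5 + 0)*(-2)))/4)*(-25)) - 1*(-28495) = (-15183 + (27*(-7/5 + 1/5 + (1/5)*1*(5*(-2)))/4)*(-25)) + 28495 = (-15183 + (27*(-7/5 + 1/5 + (1/5)*1*(-10))/4)*(-25)) + 28495 = (-15183 + (27*(-7/5 + 1/5 - 2)/4)*(-25)) + 28495 = (-15183 + ((27/4)*(-16/5))*(-25)) + 28495 = (-15183 - 108/5*(-25)) + 28495 = (-15183 + 540) + 28495 = -14643 + 28495 = 13852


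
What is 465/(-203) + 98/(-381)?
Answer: -197059/77343 ≈ -2.5479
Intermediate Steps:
465/(-203) + 98/(-381) = 465*(-1/203) + 98*(-1/381) = -465/203 - 98/381 = -197059/77343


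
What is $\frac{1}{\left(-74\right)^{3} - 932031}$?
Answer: $- \frac{1}{1337255} \approx -7.478 \cdot 10^{-7}$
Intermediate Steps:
$\frac{1}{\left(-74\right)^{3} - 932031} = \frac{1}{-405224 - 932031} = \frac{1}{-1337255} = - \frac{1}{1337255}$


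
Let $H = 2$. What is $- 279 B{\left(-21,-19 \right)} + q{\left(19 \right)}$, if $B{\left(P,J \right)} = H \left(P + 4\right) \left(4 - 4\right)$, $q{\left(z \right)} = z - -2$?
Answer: $21$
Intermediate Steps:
$q{\left(z \right)} = 2 + z$ ($q{\left(z \right)} = z + 2 = 2 + z$)
$B{\left(P,J \right)} = 0$ ($B{\left(P,J \right)} = 2 \left(P + 4\right) \left(4 - 4\right) = 2 \left(4 + P\right) 0 = 2 \cdot 0 = 0$)
$- 279 B{\left(-21,-19 \right)} + q{\left(19 \right)} = \left(-279\right) 0 + \left(2 + 19\right) = 0 + 21 = 21$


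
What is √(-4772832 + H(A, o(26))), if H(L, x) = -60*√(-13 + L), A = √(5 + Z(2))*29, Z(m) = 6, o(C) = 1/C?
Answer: 2*√(-1193208 - 15*√(-13 + 29*√11)) ≈ 2184.8*I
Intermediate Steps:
A = 29*√11 (A = √(5 + 6)*29 = √11*29 = 29*√11 ≈ 96.182)
√(-4772832 + H(A, o(26))) = √(-4772832 - 60*√(-13 + 29*√11))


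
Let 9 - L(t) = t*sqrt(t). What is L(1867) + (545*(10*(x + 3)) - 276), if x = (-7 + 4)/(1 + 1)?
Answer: 7908 - 1867*sqrt(1867) ≈ -72763.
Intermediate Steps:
L(t) = 9 - t**(3/2) (L(t) = 9 - t*sqrt(t) = 9 - t**(3/2))
x = -3/2 ≈ -1.5000
L(1867) + (545*(10*(x + 3)) - 276) = (9 - 1867**(3/2)) + (545*(10*(-3/2 + 3)) - 276) = (9 - 1867*sqrt(1867)) + (545*(10*(3/2)) - 276) = (9 - 1867*sqrt(1867)) + (545*15 - 276) = (9 - 1867*sqrt(1867)) + (8175 - 276) = (9 - 1867*sqrt(1867)) + 7899 = 7908 - 1867*sqrt(1867)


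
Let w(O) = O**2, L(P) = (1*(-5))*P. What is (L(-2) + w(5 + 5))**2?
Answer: 12100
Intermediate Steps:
L(P) = -5*P
(L(-2) + w(5 + 5))**2 = (-5*(-2) + (5 + 5)**2)**2 = (10 + 10**2)**2 = (10 + 100)**2 = 110**2 = 12100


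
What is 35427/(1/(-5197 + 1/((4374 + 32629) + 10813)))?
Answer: -8803600678677/47816 ≈ -1.8411e+8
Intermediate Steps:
35427/(1/(-5197 + 1/((4374 + 32629) + 10813))) = 35427/(1/(-5197 + 1/(37003 + 10813))) = 35427/(1/(-5197 + 1/47816)) = 35427/(1/(-248499751/47816)) = 35427/(-47816/248499751) = 35427*(-248499751/47816) = -8803600678677/47816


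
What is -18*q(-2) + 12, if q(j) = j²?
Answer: -60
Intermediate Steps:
-18*q(-2) + 12 = -18*(-2)² + 12 = -18*4 + 12 = -72 + 12 = -60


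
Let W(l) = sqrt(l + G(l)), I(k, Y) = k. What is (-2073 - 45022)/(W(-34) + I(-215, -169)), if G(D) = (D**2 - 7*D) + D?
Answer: 10125425/44899 + 47095*sqrt(1326)/44899 ≈ 263.71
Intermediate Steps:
G(D) = D**2 - 6*D
W(l) = sqrt(l + l*(-6 + l))
(-2073 - 45022)/(W(-34) + I(-215, -169)) = (-2073 - 45022)/(sqrt(-34*(-5 - 34)) - 215) = -47095/(sqrt(-34*(-39)) - 215) = -47095/(sqrt(1326) - 215) = -47095/(-215 + sqrt(1326))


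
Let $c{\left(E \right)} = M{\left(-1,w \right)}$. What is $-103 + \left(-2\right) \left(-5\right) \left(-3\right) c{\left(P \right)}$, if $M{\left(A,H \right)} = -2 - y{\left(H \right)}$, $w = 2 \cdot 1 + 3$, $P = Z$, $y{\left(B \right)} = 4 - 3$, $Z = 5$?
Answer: $-13$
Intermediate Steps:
$y{\left(B \right)} = 1$ ($y{\left(B \right)} = 4 - 3 = 1$)
$P = 5$
$w = 5$ ($w = 2 + 3 = 5$)
$M{\left(A,H \right)} = -3$ ($M{\left(A,H \right)} = -2 - 1 = -3$)
$c{\left(E \right)} = -3$
$-103 + \left(-2\right) \left(-5\right) \left(-3\right) c{\left(P \right)} = -103 + \left(-2\right) \left(-5\right) \left(-3\right) \left(-3\right) = -103 + 10 \left(-3\right) \left(-3\right) = -103 - -90 = -103 + 90 = -13$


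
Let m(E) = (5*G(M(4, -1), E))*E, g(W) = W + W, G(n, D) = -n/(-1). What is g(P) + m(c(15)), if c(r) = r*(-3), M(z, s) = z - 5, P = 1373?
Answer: 2971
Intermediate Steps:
M(z, s) = -5 + z
G(n, D) = n (G(n, D) = -n*(-1) = -(-1)*n = n)
g(W) = 2*W
c(r) = -3*r
m(E) = -5*E (m(E) = (5*(-5 + 4))*E = (5*(-1))*E = -5*E)
g(P) + m(c(15)) = 2*1373 - (-15)*15 = 2746 - 5*(-45) = 2746 + 225 = 2971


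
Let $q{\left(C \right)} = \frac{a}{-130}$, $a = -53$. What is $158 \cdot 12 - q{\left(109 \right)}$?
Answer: $\frac{246427}{130} \approx 1895.6$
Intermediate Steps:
$q{\left(C \right)} = \frac{53}{130}$ ($q{\left(C \right)} = - \frac{53}{-130} = \left(-53\right) \left(- \frac{1}{130}\right) = \frac{53}{130}$)
$158 \cdot 12 - q{\left(109 \right)} = 158 \cdot 12 - \frac{53}{130} = 1896 - \frac{53}{130} = \frac{246427}{130}$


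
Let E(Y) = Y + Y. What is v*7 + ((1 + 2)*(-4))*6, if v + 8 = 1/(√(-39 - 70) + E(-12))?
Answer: -87848/685 - 7*I*√109/685 ≈ -128.25 - 0.10669*I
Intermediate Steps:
E(Y) = 2*Y
v = -8 + 1/(-24 + I*√109) (v = -8 + 1/(√(-39 - 70) + 2*(-12)) = -8 + 1/(√(-109) - 24) = -8 + 1/(I*√109 - 24) = -8 + 1/(-24 + I*√109) ≈ -8.035 - 0.015241*I)
v*7 + ((1 + 2)*(-4))*6 = (-5504/685 - I*√109/685)*7 + ((1 + 2)*(-4))*6 = (-38528/685 - 7*I*√109/685) + (3*(-4))*6 = (-38528/685 - 7*I*√109/685) - 12*6 = (-38528/685 - 7*I*√109/685) - 72 = -87848/685 - 7*I*√109/685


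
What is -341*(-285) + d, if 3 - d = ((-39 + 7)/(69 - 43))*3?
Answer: 1263492/13 ≈ 97192.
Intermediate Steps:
d = 87/13 (d = 3 - (-39 + 7)/(69 - 43)*3 = 3 - (-32/26)*3 = 3 - (-32*1/26)*3 = 3 - (-16)*3/13 = 3 - 1*(-48/13) = 3 + 48/13 = 87/13 ≈ 6.6923)
-341*(-285) + d = -341*(-285) + 87/13 = 97185 + 87/13 = 1263492/13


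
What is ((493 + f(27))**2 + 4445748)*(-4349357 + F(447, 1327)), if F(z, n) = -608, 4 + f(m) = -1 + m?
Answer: -20492567665945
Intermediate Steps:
f(m) = -5 + m (f(m) = -4 + (-1 + m) = -5 + m)
((493 + f(27))**2 + 4445748)*(-4349357 + F(447, 1327)) = ((493 + (-5 + 27))**2 + 4445748)*(-4349357 - 608) = ((493 + 22)**2 + 4445748)*(-4349965) = (515**2 + 4445748)*(-4349965) = (265225 + 4445748)*(-4349965) = 4710973*(-4349965) = -20492567665945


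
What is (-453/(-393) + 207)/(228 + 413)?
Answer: 27268/83971 ≈ 0.32473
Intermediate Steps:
(-453/(-393) + 207)/(228 + 413) = (-453*(-1/393) + 207)/641 = (151/131 + 207)*(1/641) = (27268/131)*(1/641) = 27268/83971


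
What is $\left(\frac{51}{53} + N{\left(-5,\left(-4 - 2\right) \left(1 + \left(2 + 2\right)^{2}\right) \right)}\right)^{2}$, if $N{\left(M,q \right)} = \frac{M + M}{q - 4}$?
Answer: $\frac{3136}{2809} \approx 1.1164$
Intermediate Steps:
$N{\left(M,q \right)} = \frac{2 M}{-4 + q}$
$\left(\frac{51}{53} + N{\left(-5,\left(-4 - 2\right) \left(1 + \left(2 + 2\right)^{2}\right) \right)}\right)^{2} = \left(\frac{51}{53} + 2 \left(-5\right) \frac{1}{-4 + \left(-4 - 2\right) \left(1 + \left(2 + 2\right)^{2}\right)}\right)^{2} = \left(51 \cdot \frac{1}{53} + 2 \left(-5\right) \frac{1}{-4 - 6 \left(1 + 4^{2}\right)}\right)^{2} = \left(\frac{51}{53} + 2 \left(-5\right) \frac{1}{-4 - 6 \left(1 + 16\right)}\right)^{2} = \left(\frac{51}{53} + 2 \left(-5\right) \frac{1}{-4 - 102}\right)^{2} = \left(\frac{51}{53} + 2 \left(-5\right) \frac{1}{-106}\right)^{2} = \left(\frac{51}{53} + 2 \left(-5\right) \left(- \frac{1}{106}\right)\right)^{2} = \left(\frac{51}{53} + \frac{5}{53}\right)^{2} = \left(\frac{56}{53}\right)^{2} = \frac{3136}{2809}$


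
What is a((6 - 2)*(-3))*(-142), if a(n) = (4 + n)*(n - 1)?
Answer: -14768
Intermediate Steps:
a(n) = (-1 + n)*(4 + n) (a(n) = (4 + n)*(-1 + n) = (-1 + n)*(4 + n))
a((6 - 2)*(-3))*(-142) = (-4 + ((6 - 2)*(-3))² + 3*((6 - 2)*(-3)))*(-142) = (-4 + (4*(-3))² + 3*(4*(-3)))*(-142) = (-4 + (-12)² + 3*(-12))*(-142) = (-4 + 144 - 36)*(-142) = 104*(-142) = -14768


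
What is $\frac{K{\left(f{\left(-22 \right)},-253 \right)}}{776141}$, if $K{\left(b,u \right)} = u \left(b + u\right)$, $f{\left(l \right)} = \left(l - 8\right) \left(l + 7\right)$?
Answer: $- \frac{49841}{776141} \approx -0.064216$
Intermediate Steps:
$f{\left(l \right)} = \left(-8 + l\right) \left(7 + l\right)$
$\frac{K{\left(f{\left(-22 \right)},-253 \right)}}{776141} = \frac{\left(-253\right) \left(\left(-56 + \left(-22\right)^{2} - -22\right) - 253\right)}{776141} = - 253 \left(\left(-56 + 484 + 22\right) - 253\right) \frac{1}{776141} = - 253 \left(450 - 253\right) \frac{1}{776141} = \left(-253\right) 197 \cdot \frac{1}{776141} = \left(-49841\right) \frac{1}{776141} = - \frac{49841}{776141}$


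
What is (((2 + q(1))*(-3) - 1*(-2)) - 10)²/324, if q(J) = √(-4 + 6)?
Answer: 107/162 + 7*√2/27 ≈ 1.0271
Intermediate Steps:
q(J) = √2
(((2 + q(1))*(-3) - 1*(-2)) - 10)²/324 = (((2 + √2)*(-3) - 1*(-2)) - 10)²/324 = (((-6 - 3*√2) + 2) - 10)²*(1/324) = ((-4 - 3*√2) - 10)²*(1/324) = (-14 - 3*√2)²*(1/324) = (-14 - 3*√2)²/324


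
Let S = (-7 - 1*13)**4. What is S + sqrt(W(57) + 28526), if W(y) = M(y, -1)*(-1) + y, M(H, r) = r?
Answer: 160000 + 6*sqrt(794) ≈ 1.6017e+5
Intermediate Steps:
W(y) = 1 + y (W(y) = -1*(-1) + y = 1 + y)
S = 160000 (S = (-7 - 13)**4 = (-20)**4 = 160000)
S + sqrt(W(57) + 28526) = 160000 + sqrt((1 + 57) + 28526) = 160000 + sqrt(58 + 28526) = 160000 + sqrt(28584) = 160000 + 6*sqrt(794)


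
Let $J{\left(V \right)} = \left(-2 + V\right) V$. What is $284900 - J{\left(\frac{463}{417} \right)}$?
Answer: $\frac{49541147873}{173889} \approx 2.849 \cdot 10^{5}$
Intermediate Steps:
$J{\left(V \right)} = V \left(-2 + V\right)$
$284900 - J{\left(\frac{463}{417} \right)} = 284900 - \frac{463}{417} \left(-2 + \frac{463}{417}\right) = 284900 - 463 \cdot \frac{1}{417} \left(-2 + 463 \cdot \frac{1}{417}\right) = 284900 - \frac{463 \left(-2 + \frac{463}{417}\right)}{417} = 284900 - \frac{463}{417} \left(- \frac{371}{417}\right) = 284900 - - \frac{171773}{173889} = 284900 + \frac{171773}{173889} = \frac{49541147873}{173889}$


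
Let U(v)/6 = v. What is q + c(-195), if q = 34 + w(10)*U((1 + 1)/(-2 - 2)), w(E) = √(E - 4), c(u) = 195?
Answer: 229 - 3*√6 ≈ 221.65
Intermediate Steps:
U(v) = 6*v
w(E) = √(-4 + E)
q = 34 - 3*√6 (q = 34 + √(-4 + 10)*(6*((1 + 1)/(-2 - 2))) = 34 + √6*(6*(2/(-4))) = 34 + √6*(6*(2*(-¼))) = 34 + √6*(6*(-½)) = 34 + √6*(-3) = 34 - 3*√6 ≈ 26.652)
q + c(-195) = (34 - 3*√6) + 195 = 229 - 3*√6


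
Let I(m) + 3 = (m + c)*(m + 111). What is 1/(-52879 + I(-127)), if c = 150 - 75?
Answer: -1/52050 ≈ -1.9212e-5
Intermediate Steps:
c = 75
I(m) = -3 + (75 + m)*(111 + m) (I(m) = -3 + (m + 75)*(m + 111) = -3 + (75 + m)*(111 + m))
1/(-52879 + I(-127)) = 1/(-52879 + (8322 + (-127)² + 186*(-127))) = 1/(-52879 + (8322 + 16129 - 23622)) = 1/(-52879 + 829) = 1/(-52050) = -1/52050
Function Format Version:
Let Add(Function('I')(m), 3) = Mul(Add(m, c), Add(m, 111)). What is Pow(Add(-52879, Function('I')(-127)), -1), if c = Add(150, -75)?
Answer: Rational(-1, 52050) ≈ -1.9212e-5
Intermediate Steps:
c = 75
Function('I')(m) = Add(-3, Mul(Add(75, m), Add(111, m))) (Function('I')(m) = Add(-3, Mul(Add(m, 75), Add(m, 111))) = Add(-3, Mul(Add(75, m), Add(111, m))))
Pow(Add(-52879, Function('I')(-127)), -1) = Pow(Add(-52879, Add(8322, Pow(-127, 2), Mul(186, -127))), -1) = Pow(Add(-52879, Add(8322, 16129, -23622)), -1) = Pow(Add(-52879, 829), -1) = Pow(-52050, -1) = Rational(-1, 52050)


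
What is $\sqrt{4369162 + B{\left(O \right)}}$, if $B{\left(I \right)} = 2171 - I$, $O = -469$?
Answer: $\sqrt{4371802} \approx 2090.9$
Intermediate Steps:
$\sqrt{4369162 + B{\left(O \right)}} = \sqrt{4369162 + \left(2171 - -469\right)} = \sqrt{4369162 + \left(2171 + 469\right)} = \sqrt{4369162 + 2640} = \sqrt{4371802}$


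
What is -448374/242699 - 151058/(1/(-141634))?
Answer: 5192532671567254/242699 ≈ 2.1395e+10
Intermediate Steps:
-448374/242699 - 151058/(1/(-141634)) = -448374*1/242699 - 151058/(-1/141634) = -448374/242699 - 151058*(-141634) = -448374/242699 + 21394948772 = 5192532671567254/242699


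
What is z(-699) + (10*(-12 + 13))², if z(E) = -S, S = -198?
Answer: 298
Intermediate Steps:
z(E) = 198 (z(E) = -1*(-198) = 198)
z(-699) + (10*(-12 + 13))² = 198 + (10*(-12 + 13))² = 198 + (10*1)² = 198 + 10² = 198 + 100 = 298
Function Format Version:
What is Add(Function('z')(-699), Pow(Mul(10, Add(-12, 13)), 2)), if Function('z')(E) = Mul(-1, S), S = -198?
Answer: 298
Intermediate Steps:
Function('z')(E) = 198 (Function('z')(E) = Mul(-1, -198) = 198)
Add(Function('z')(-699), Pow(Mul(10, Add(-12, 13)), 2)) = Add(198, Pow(Mul(10, Add(-12, 13)), 2)) = Add(198, Pow(Mul(10, 1), 2)) = Add(198, Pow(10, 2)) = Add(198, 100) = 298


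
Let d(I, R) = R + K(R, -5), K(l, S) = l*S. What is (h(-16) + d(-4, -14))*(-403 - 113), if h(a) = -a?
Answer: -37152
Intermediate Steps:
K(l, S) = S*l
d(I, R) = -4*R (d(I, R) = R - 5*R = -4*R)
(h(-16) + d(-4, -14))*(-403 - 113) = (-1*(-16) - 4*(-14))*(-403 - 113) = (16 + 56)*(-516) = 72*(-516) = -37152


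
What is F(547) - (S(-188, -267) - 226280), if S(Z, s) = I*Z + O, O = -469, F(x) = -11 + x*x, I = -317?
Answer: 466351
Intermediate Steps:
F(x) = -11 + x**2
S(Z, s) = -469 - 317*Z (S(Z, s) = -317*Z - 469 = -469 - 317*Z)
F(547) - (S(-188, -267) - 226280) = (-11 + 547**2) - ((-469 - 317*(-188)) - 226280) = (-11 + 299209) - ((-469 + 59596) - 226280) = 299198 - (59127 - 226280) = 299198 - 1*(-167153) = 299198 + 167153 = 466351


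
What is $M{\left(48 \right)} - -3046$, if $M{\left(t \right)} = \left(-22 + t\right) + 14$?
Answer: $3086$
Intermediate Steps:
$M{\left(t \right)} = -8 + t$
$M{\left(48 \right)} - -3046 = \left(-8 + 48\right) - -3046 = 40 + 3046 = 3086$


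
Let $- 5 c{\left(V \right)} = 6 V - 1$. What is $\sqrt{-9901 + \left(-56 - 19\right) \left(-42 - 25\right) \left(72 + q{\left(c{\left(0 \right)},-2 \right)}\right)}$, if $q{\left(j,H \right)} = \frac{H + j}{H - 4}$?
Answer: $\frac{\sqrt{1413626}}{2} \approx 594.48$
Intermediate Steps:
$c{\left(V \right)} = \frac{1}{5} - \frac{6 V}{5}$ ($c{\left(V \right)} = - \frac{6 V - 1}{5} = - \frac{-1 + 6 V}{5} = \frac{1}{5} - \frac{6 V}{5}$)
$q{\left(j,H \right)} = \frac{H + j}{-4 + H}$
$\sqrt{-9901 + \left(-56 - 19\right) \left(-42 - 25\right) \left(72 + q{\left(c{\left(0 \right)},-2 \right)}\right)} = \sqrt{-9901 + \left(-56 - 19\right) \left(-42 - 25\right) \left(72 + \frac{-2 + \left(\frac{1}{5} - 0\right)}{-4 - 2}\right)} = \sqrt{-9901 + \left(-75\right) \left(-67\right) \left(72 + \frac{-2 + \left(\frac{1}{5} + 0\right)}{-6}\right)} = \sqrt{-9901 + 5025 \left(72 - \frac{-2 + \frac{1}{5}}{6}\right)} = \sqrt{-9901 + 5025 \left(72 - - \frac{3}{10}\right)} = \sqrt{-9901 + 5025 \left(72 + \frac{3}{10}\right)} = \sqrt{-9901 + 5025 \cdot \frac{723}{10}} = \sqrt{-9901 + \frac{726615}{2}} = \sqrt{\frac{706813}{2}} = \frac{\sqrt{1413626}}{2}$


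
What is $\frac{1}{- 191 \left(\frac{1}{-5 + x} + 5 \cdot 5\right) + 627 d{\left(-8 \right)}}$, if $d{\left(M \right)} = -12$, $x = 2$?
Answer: $- \frac{3}{36706} \approx -8.1731 \cdot 10^{-5}$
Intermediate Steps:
$\frac{1}{- 191 \left(\frac{1}{-5 + x} + 5 \cdot 5\right) + 627 d{\left(-8 \right)}} = \frac{1}{- 191 \left(\frac{1}{-5 + 2} + 5 \cdot 5\right) + 627 \left(-12\right)} = \frac{1}{- 191 \left(\frac{1}{-3} + 25\right) - 7524} = \frac{1}{- 191 \left(- \frac{1}{3} + 25\right) - 7524} = \frac{1}{\left(-191\right) \frac{74}{3} - 7524} = \frac{1}{- \frac{14134}{3} - 7524} = \frac{1}{- \frac{36706}{3}} = - \frac{3}{36706}$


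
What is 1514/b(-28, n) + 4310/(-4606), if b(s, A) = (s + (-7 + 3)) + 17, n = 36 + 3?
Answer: -3519067/34545 ≈ -101.87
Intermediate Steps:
n = 39
b(s, A) = 13 + s (b(s, A) = (s - 4) + 17 = (-4 + s) + 17 = 13 + s)
1514/b(-28, n) + 4310/(-4606) = 1514/(13 - 28) + 4310/(-4606) = 1514/(-15) + 4310*(-1/4606) = 1514*(-1/15) - 2155/2303 = -1514/15 - 2155/2303 = -3519067/34545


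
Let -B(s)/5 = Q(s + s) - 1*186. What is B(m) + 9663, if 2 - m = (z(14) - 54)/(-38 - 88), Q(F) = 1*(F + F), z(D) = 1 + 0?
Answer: 665369/63 ≈ 10561.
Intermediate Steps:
z(D) = 1
Q(F) = 2*F (Q(F) = 1*(2*F) = 2*F)
m = 199/126 (m = 2 - (1 - 54)/(-38 - 88) = 2 - (-53)/(-126) = 2 - (-53)*(-1)/126 = 2 - 1*53/126 = 2 - 53/126 = 199/126 ≈ 1.5794)
B(s) = 930 - 20*s (B(s) = -5*(2*(s + s) - 1*186) = -5*(2*(2*s) - 186) = -5*(4*s - 186) = -5*(-186 + 4*s) = 930 - 20*s)
B(m) + 9663 = (930 - 20*199/126) + 9663 = (930 - 1990/63) + 9663 = 56600/63 + 9663 = 665369/63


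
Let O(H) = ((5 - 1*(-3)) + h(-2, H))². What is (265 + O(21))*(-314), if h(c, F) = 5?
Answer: -136276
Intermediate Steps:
O(H) = 169 (O(H) = ((5 - 1*(-3)) + 5)² = ((5 + 3) + 5)² = (8 + 5)² = 13² = 169)
(265 + O(21))*(-314) = (265 + 169)*(-314) = 434*(-314) = -136276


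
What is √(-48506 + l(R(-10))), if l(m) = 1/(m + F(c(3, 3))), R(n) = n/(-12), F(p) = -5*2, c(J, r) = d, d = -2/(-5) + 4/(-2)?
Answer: 2*I*√36682745/55 ≈ 220.24*I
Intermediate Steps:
d = -8/5 (d = -2*(-⅕) + 4*(-½) = ⅖ - 2 = -8/5 ≈ -1.6000)
c(J, r) = -8/5
F(p) = -10
R(n) = -n/12 (R(n) = n*(-1/12) = -n/12)
l(m) = 1/(-10 + m) (l(m) = 1/(m - 10) = 1/(-10 + m))
√(-48506 + l(R(-10))) = √(-48506 + 1/(-10 - 1/12*(-10))) = √(-48506 + 1/(-10 + ⅚)) = √(-48506 + 1/(-55/6)) = √(-48506 - 6/55) = √(-2667836/55) = 2*I*√36682745/55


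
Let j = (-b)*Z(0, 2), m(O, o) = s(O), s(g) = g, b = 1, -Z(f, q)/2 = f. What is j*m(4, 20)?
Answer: 0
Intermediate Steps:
Z(f, q) = -2*f
m(O, o) = O
j = 0 (j = (-1*1)*(-2*0) = -1*0 = 0)
j*m(4, 20) = 0*4 = 0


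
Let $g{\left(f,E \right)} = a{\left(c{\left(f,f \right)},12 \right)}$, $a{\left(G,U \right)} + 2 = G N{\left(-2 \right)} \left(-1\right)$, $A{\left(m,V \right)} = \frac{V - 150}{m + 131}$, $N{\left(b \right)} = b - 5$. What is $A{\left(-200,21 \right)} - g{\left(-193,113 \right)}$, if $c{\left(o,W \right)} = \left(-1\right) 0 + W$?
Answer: $\frac{31162}{23} \approx 1354.9$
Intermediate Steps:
$N{\left(b \right)} = -5 + b$ ($N{\left(b \right)} = b - 5 = -5 + b$)
$c{\left(o,W \right)} = W$ ($c{\left(o,W \right)} = 0 + W = W$)
$A{\left(m,V \right)} = \frac{-150 + V}{131 + m}$
$a{\left(G,U \right)} = -2 + 7 G$ ($a{\left(G,U \right)} = -2 + G \left(-5 - 2\right) \left(-1\right) = -2 + G \left(-7\right) \left(-1\right) = -2 + - 7 G \left(-1\right) = -2 + 7 G$)
$g{\left(f,E \right)} = -2 + 7 f$
$A{\left(-200,21 \right)} - g{\left(-193,113 \right)} = \frac{-150 + 21}{131 - 200} - \left(-2 + 7 \left(-193\right)\right) = \frac{1}{-69} \left(-129\right) - \left(-2 - 1351\right) = \left(- \frac{1}{69}\right) \left(-129\right) - -1353 = \frac{43}{23} + 1353 = \frac{31162}{23}$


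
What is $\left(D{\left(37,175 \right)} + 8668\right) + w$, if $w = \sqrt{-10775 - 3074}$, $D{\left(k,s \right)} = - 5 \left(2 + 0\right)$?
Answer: $8658 + i \sqrt{13849} \approx 8658.0 + 117.68 i$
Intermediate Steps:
$D{\left(k,s \right)} = -10$ ($D{\left(k,s \right)} = \left(-5\right) 2 = -10$)
$w = i \sqrt{13849}$ ($w = \sqrt{-13849} = i \sqrt{13849} \approx 117.68 i$)
$\left(D{\left(37,175 \right)} + 8668\right) + w = \left(-10 + 8668\right) + i \sqrt{13849} = 8658 + i \sqrt{13849}$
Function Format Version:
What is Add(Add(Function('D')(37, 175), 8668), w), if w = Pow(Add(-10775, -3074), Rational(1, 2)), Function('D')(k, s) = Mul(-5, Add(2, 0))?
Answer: Add(8658, Mul(I, Pow(13849, Rational(1, 2)))) ≈ Add(8658.0, Mul(117.68, I))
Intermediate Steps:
Function('D')(k, s) = -10 (Function('D')(k, s) = Mul(-5, 2) = -10)
w = Mul(I, Pow(13849, Rational(1, 2))) (w = Pow(-13849, Rational(1, 2)) = Mul(I, Pow(13849, Rational(1, 2))) ≈ Mul(117.68, I))
Add(Add(Function('D')(37, 175), 8668), w) = Add(Add(-10, 8668), Mul(I, Pow(13849, Rational(1, 2)))) = Add(8658, Mul(I, Pow(13849, Rational(1, 2))))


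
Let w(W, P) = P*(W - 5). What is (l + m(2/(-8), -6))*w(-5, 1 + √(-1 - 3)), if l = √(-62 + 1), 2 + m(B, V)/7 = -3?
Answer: 10*(1 + 2*I)*(35 - I*√61) ≈ 506.21 + 621.9*I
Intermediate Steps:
m(B, V) = -35 (m(B, V) = -14 + 7*(-3) = -14 - 21 = -35)
l = I*√61 (l = √(-61) = I*√61 ≈ 7.8102*I)
w(W, P) = P*(-5 + W)
(l + m(2/(-8), -6))*w(-5, 1 + √(-1 - 3)) = (I*√61 - 35)*((1 + √(-1 - 3))*(-5 - 5)) = (-35 + I*√61)*((1 + √(-4))*(-10)) = (-35 + I*√61)*((1 + 2*I)*(-10)) = (-35 + I*√61)*(-10 - 20*I)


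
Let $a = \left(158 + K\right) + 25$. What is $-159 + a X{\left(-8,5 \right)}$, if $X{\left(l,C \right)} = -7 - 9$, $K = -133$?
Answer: $-959$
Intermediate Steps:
$X{\left(l,C \right)} = -16$ ($X{\left(l,C \right)} = -7 - 9 = -16$)
$a = 50$ ($a = \left(158 - 133\right) + 25 = 25 + 25 = 50$)
$-159 + a X{\left(-8,5 \right)} = -159 + 50 \left(-16\right) = -159 - 800 = -959$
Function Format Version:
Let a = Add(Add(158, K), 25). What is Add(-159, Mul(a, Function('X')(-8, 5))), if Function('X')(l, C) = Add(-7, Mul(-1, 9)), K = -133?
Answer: -959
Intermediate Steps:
Function('X')(l, C) = -16 (Function('X')(l, C) = Add(-7, -9) = -16)
a = 50 (a = Add(Add(158, -133), 25) = Add(25, 25) = 50)
Add(-159, Mul(a, Function('X')(-8, 5))) = Add(-159, Mul(50, -16)) = Add(-159, -800) = -959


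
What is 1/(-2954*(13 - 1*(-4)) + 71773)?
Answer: 1/21555 ≈ 4.6393e-5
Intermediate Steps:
1/(-2954*(13 - 1*(-4)) + 71773) = 1/(-2954*(13 + 4) + 71773) = 1/(-2954*17 + 71773) = 1/(-50218 + 71773) = 1/21555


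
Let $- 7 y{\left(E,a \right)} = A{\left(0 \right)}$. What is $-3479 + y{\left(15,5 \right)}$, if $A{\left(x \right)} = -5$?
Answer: $- \frac{24348}{7} \approx -3478.3$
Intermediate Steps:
$y{\left(E,a \right)} = \frac{5}{7}$ ($y{\left(E,a \right)} = \left(- \frac{1}{7}\right) \left(-5\right) = \frac{5}{7}$)
$-3479 + y{\left(15,5 \right)} = -3479 + \frac{5}{7} = - \frac{24348}{7}$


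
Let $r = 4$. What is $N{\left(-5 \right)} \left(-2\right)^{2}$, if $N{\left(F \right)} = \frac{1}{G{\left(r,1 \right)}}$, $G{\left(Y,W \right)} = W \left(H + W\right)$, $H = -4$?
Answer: $- \frac{4}{3} \approx -1.3333$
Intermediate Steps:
$G{\left(Y,W \right)} = W \left(-4 + W\right)$
$N{\left(F \right)} = - \frac{1}{3}$ ($N{\left(F \right)} = \frac{1}{1 \left(-4 + 1\right)} = \frac{1}{1 \left(-3\right)} = \frac{1}{-3} = - \frac{1}{3}$)
$N{\left(-5 \right)} \left(-2\right)^{2} = - \frac{\left(-2\right)^{2}}{3} = \left(- \frac{1}{3}\right) 4 = - \frac{4}{3}$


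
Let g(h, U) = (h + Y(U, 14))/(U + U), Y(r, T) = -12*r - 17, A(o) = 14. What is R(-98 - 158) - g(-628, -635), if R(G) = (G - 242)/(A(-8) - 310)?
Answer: 134853/18796 ≈ 7.1746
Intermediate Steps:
Y(r, T) = -17 - 12*r
g(h, U) = (-17 + h - 12*U)/(2*U) (g(h, U) = (h + (-17 - 12*U))/(U + U) = (-17 + h - 12*U)/((2*U)) = (-17 + h - 12*U)*(1/(2*U)) = (-17 + h - 12*U)/(2*U))
R(G) = 121/148 - G/296 (R(G) = (G - 242)/(14 - 310) = (-242 + G)/(-296) = (-242 + G)*(-1/296) = 121/148 - G/296)
R(-98 - 158) - g(-628, -635) = (121/148 - (-98 - 158)/296) - (-17 - 628 - 12*(-635))/(2*(-635)) = (121/148 - 1/296*(-256)) - (-1)*(-17 - 628 + 7620)/(2*635) = (121/148 + 32/37) - (-1)*6975/(2*635) = 249/148 - 1*(-1395/254) = 249/148 + 1395/254 = 134853/18796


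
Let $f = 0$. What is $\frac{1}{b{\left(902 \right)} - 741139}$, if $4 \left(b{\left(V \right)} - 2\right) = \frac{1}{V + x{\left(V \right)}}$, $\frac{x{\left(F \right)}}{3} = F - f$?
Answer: $- \frac{14432}{10696089183} \approx -1.3493 \cdot 10^{-6}$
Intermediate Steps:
$x{\left(F \right)} = 3 F$ ($x{\left(F \right)} = 3 \left(F - 0\right) = 3 \left(F + 0\right) = 3 F$)
$b{\left(V \right)} = 2 + \frac{1}{16 V}$ ($b{\left(V \right)} = 2 + \frac{1}{4 \left(V + 3 V\right)} = 2 + \frac{1}{4 \cdot 4 V} = 2 + \frac{\frac{1}{4} \frac{1}{V}}{4} = 2 + \frac{1}{16 V}$)
$\frac{1}{b{\left(902 \right)} - 741139} = \frac{1}{\left(2 + \frac{1}{16 \cdot 902}\right) - 741139} = \frac{1}{\left(2 + \frac{1}{16} \cdot \frac{1}{902}\right) - 741139} = \frac{1}{\left(2 + \frac{1}{14432}\right) - 741139} = \frac{1}{\frac{28865}{14432} - 741139} = \frac{1}{- \frac{10696089183}{14432}} = - \frac{14432}{10696089183}$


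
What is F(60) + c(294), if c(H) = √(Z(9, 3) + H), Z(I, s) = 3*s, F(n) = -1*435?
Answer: -435 + √303 ≈ -417.59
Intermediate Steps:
F(n) = -435
c(H) = √(9 + H) (c(H) = √(3*3 + H) = √(9 + H))
F(60) + c(294) = -435 + √(9 + 294) = -435 + √303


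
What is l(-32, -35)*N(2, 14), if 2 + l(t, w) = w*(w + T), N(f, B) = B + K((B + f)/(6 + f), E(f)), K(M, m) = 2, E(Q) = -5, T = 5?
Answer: 16768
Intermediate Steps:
N(f, B) = 2 + B (N(f, B) = B + 2 = 2 + B)
l(t, w) = -2 + w*(5 + w) (l(t, w) = -2 + w*(w + 5) = -2 + w*(5 + w))
l(-32, -35)*N(2, 14) = (-2 + (-35)² + 5*(-35))*(2 + 14) = (-2 + 1225 - 175)*16 = 1048*16 = 16768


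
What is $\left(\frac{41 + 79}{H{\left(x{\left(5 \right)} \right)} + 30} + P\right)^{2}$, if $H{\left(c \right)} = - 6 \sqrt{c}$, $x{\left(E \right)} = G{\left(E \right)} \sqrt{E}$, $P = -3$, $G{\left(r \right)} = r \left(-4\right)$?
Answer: $\frac{\left(5 + 6 i 5^{\frac{3}{4}}\right)^{2}}{\left(5 - 2 i 5^{\frac{3}{4}}\right)^{2}} \approx -1.2285 - 6.0071 i$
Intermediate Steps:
$G{\left(r \right)} = - 4 r$
$x{\left(E \right)} = - 4 E^{\frac{3}{2}}$ ($x{\left(E \right)} = - 4 E \sqrt{E} = - 4 E^{\frac{3}{2}}$)
$\left(\frac{41 + 79}{H{\left(x{\left(5 \right)} \right)} + 30} + P\right)^{2} = \left(\frac{41 + 79}{- 6 \sqrt{- 4 \cdot 5^{\frac{3}{2}}} + 30} - 3\right)^{2} = \left(\frac{120}{- 6 \sqrt{- 4 \cdot 5 \sqrt{5}} + 30} - 3\right)^{2} = \left(\frac{120}{- 6 \sqrt{- 20 \sqrt{5}} + 30} - 3\right)^{2} = \left(\frac{120}{- 6 \cdot 2 i 5^{\frac{3}{4}} + 30} - 3\right)^{2} = \left(\frac{120}{- 12 i 5^{\frac{3}{4}} + 30} - 3\right)^{2} = \left(\frac{120}{30 - 12 i 5^{\frac{3}{4}}} - 3\right)^{2} = \left(-3 + \frac{120}{30 - 12 i 5^{\frac{3}{4}}}\right)^{2}$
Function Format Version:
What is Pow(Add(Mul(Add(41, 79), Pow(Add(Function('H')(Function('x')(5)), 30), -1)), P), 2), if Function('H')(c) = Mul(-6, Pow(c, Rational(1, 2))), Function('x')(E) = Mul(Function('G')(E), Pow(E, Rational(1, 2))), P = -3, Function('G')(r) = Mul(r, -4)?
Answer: Mul(Pow(Add(5, Mul(-2, I, Pow(5, Rational(3, 4)))), -2), Pow(Add(5, Mul(6, I, Pow(5, Rational(3, 4)))), 2)) ≈ Add(-1.2285, Mul(-6.0071, I))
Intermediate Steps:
Function('G')(r) = Mul(-4, r)
Function('x')(E) = Mul(-4, Pow(E, Rational(3, 2))) (Function('x')(E) = Mul(Mul(-4, E), Pow(E, Rational(1, 2))) = Mul(-4, Pow(E, Rational(3, 2))))
Pow(Add(Mul(Add(41, 79), Pow(Add(Function('H')(Function('x')(5)), 30), -1)), P), 2) = Pow(Add(Mul(Add(41, 79), Pow(Add(Mul(-6, Pow(Mul(-4, Pow(5, Rational(3, 2))), Rational(1, 2))), 30), -1)), -3), 2) = Pow(Add(Mul(120, Pow(Add(Mul(-6, Pow(Mul(-4, Mul(5, Pow(5, Rational(1, 2)))), Rational(1, 2))), 30), -1)), -3), 2) = Pow(Add(Mul(120, Pow(Add(Mul(-6, Pow(Mul(-20, Pow(5, Rational(1, 2))), Rational(1, 2))), 30), -1)), -3), 2) = Pow(Add(Mul(120, Pow(Add(Mul(-6, Mul(2, I, Pow(5, Rational(3, 4)))), 30), -1)), -3), 2) = Pow(Add(Mul(120, Pow(Add(Mul(-12, I, Pow(5, Rational(3, 4))), 30), -1)), -3), 2) = Pow(Add(Mul(120, Pow(Add(30, Mul(-12, I, Pow(5, Rational(3, 4)))), -1)), -3), 2) = Pow(Add(-3, Mul(120, Pow(Add(30, Mul(-12, I, Pow(5, Rational(3, 4)))), -1))), 2)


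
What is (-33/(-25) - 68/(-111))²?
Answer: 28761769/7700625 ≈ 3.7350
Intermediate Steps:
(-33/(-25) - 68/(-111))² = (-33*(-1/25) - 68*(-1/111))² = (33/25 + 68/111)² = (5363/2775)² = 28761769/7700625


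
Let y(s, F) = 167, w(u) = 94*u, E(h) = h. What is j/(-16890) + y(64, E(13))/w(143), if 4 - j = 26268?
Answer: 177930659/113517690 ≈ 1.5674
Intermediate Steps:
j = -26264 (j = 4 - 1*26268 = 4 - 26268 = -26264)
j/(-16890) + y(64, E(13))/w(143) = -26264/(-16890) + 167/((94*143)) = -26264*(-1/16890) + 167/13442 = 13132/8445 + 167*(1/13442) = 13132/8445 + 167/13442 = 177930659/113517690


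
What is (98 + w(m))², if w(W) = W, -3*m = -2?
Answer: 87616/9 ≈ 9735.1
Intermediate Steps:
m = ⅔ (m = -⅓*(-2) = ⅔ ≈ 0.66667)
(98 + w(m))² = (98 + ⅔)² = (296/3)² = 87616/9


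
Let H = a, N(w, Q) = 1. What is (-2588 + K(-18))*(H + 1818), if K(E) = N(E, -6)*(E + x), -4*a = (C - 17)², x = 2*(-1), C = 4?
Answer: -4631156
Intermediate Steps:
x = -2
a = -169/4 (a = -(4 - 17)²/4 = -¼*(-13)² = -¼*169 = -169/4 ≈ -42.250)
K(E) = -2 + E (K(E) = 1*(E - 2) = 1*(-2 + E) = -2 + E)
H = -169/4 ≈ -42.250
(-2588 + K(-18))*(H + 1818) = (-2588 + (-2 - 18))*(-169/4 + 1818) = (-2588 - 20)*(7103/4) = -2608*7103/4 = -4631156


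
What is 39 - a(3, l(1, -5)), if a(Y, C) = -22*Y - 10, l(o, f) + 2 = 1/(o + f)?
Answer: 115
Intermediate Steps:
l(o, f) = -2 + 1/(f + o) (l(o, f) = -2 + 1/(o + f) = -2 + 1/(f + o))
a(Y, C) = -10 - 22*Y
39 - a(3, l(1, -5)) = 39 - (-10 - 22*3) = 39 - (-10 - 66) = 39 - 1*(-76) = 39 + 76 = 115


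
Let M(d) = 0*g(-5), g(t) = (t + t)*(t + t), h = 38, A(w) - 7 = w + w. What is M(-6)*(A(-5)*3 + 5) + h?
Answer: 38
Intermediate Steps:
A(w) = 7 + 2*w (A(w) = 7 + (w + w) = 7 + 2*w)
g(t) = 4*t² (g(t) = (2*t)*(2*t) = 4*t²)
M(d) = 0 (M(d) = 0*(4*(-5)²) = 0*(4*25) = 0*100 = 0)
M(-6)*(A(-5)*3 + 5) + h = 0*((7 + 2*(-5))*3 + 5) + 38 = 0*((7 - 10)*3 + 5) + 38 = 0*(-3*3 + 5) + 38 = 0*(-9 + 5) + 38 = 0*(-4) + 38 = 0 + 38 = 38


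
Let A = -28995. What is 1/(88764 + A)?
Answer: 1/59769 ≈ 1.6731e-5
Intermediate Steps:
1/(88764 + A) = 1/(88764 - 28995) = 1/59769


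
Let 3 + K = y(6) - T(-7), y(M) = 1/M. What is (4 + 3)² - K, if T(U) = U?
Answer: 269/6 ≈ 44.833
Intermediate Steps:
K = 25/6 (K = -3 + (1/6 - 1*(-7)) = -3 + (⅙ + 7) = -3 + 43/6 = 25/6 ≈ 4.1667)
(4 + 3)² - K = (4 + 3)² - 1*25/6 = 7² - 25/6 = 49 - 25/6 = 269/6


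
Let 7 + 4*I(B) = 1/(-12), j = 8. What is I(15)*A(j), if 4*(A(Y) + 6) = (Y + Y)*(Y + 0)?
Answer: -1105/24 ≈ -46.042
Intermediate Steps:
I(B) = -85/48 (I(B) = -7/4 + (¼)/(-12) = -7/4 + (¼)*(-1/12) = -7/4 - 1/48 = -85/48)
A(Y) = -6 + Y²/2 (A(Y) = -6 + ((Y + Y)*(Y + 0))/4 = -6 + ((2*Y)*Y)/4 = -6 + (2*Y²)/4 = -6 + Y²/2)
I(15)*A(j) = -85*(-6 + (½)*8²)/48 = -85*(-6 + (½)*64)/48 = -85*(-6 + 32)/48 = -85/48*26 = -1105/24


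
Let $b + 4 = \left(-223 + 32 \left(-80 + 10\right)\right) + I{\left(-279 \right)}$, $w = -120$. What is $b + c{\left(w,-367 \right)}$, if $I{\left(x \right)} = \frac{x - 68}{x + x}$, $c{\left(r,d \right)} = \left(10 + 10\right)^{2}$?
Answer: $- \frac{1153039}{558} \approx -2066.4$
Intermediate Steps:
$c{\left(r,d \right)} = 400$ ($c{\left(r,d \right)} = 20^{2} = 400$)
$I{\left(x \right)} = \frac{-68 + x}{2 x}$
$b = - \frac{1376239}{558}$ ($b = -4 + \left(\left(-223 + 32 \left(-80 + 10\right)\right) + \frac{-68 - 279}{2 \left(-279\right)}\right) = -4 + \left(\left(-223 + 32 \left(-70\right)\right) + \frac{1}{2} \left(- \frac{1}{279}\right) \left(-347\right)\right) = -4 + \left(\left(-223 - 2240\right) + \frac{347}{558}\right) = -4 + \left(-2463 + \frac{347}{558}\right) = -4 - \frac{1374007}{558} = - \frac{1376239}{558} \approx -2466.4$)
$b + c{\left(w,-367 \right)} = - \frac{1376239}{558} + 400 = - \frac{1153039}{558}$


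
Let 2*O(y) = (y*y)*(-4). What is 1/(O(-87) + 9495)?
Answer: -1/5643 ≈ -0.00017721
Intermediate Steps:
O(y) = -2*y² (O(y) = ((y*y)*(-4))/2 = (y²*(-4))/2 = (-4*y²)/2 = -2*y²)
1/(O(-87) + 9495) = 1/(-2*(-87)² + 9495) = 1/(-2*7569 + 9495) = 1/(-15138 + 9495) = 1/(-5643) = -1/5643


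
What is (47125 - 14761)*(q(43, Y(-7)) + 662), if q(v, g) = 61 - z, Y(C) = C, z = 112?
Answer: 19774404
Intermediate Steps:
q(v, g) = -51 (q(v, g) = 61 - 1*112 = 61 - 112 = -51)
(47125 - 14761)*(q(43, Y(-7)) + 662) = (47125 - 14761)*(-51 + 662) = 32364*611 = 19774404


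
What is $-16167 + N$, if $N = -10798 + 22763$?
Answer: $-4202$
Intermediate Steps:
$N = 11965$
$-16167 + N = -16167 + 11965 = -4202$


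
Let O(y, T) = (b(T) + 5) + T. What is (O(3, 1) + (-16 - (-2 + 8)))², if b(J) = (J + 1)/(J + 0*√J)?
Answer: 196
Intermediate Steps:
b(J) = (1 + J)/J (b(J) = (1 + J)/(J + 0) = (1 + J)/J)
O(y, T) = 5 + T + (1 + T)/T (O(y, T) = ((1 + T)/T + 5) + T = (5 + (1 + T)/T) + T = 5 + T + (1 + T)/T)
(O(3, 1) + (-16 - (-2 + 8)))² = ((6 + 1 + 1/1) + (-16 - (-2 + 8)))² = ((6 + 1 + 1) + (-16 - 1*6))² = (8 + (-16 - 6))² = (8 - 22)² = (-14)² = 196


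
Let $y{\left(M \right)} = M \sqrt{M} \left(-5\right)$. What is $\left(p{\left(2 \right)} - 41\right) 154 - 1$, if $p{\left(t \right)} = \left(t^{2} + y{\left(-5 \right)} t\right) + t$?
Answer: $-5391 + 7700 i \sqrt{5} \approx -5391.0 + 17218.0 i$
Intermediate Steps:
$y{\left(M \right)} = - 5 M^{\frac{3}{2}}$ ($y{\left(M \right)} = M^{\frac{3}{2}} \left(-5\right) = - 5 M^{\frac{3}{2}}$)
$p{\left(t \right)} = t + t^{2} + 25 i t \sqrt{5}$ ($p{\left(t \right)} = \left(t^{2} + - 5 \left(-5\right)^{\frac{3}{2}} t\right) + t = \left(t^{2} + - 5 \left(- 5 i \sqrt{5}\right) t\right) + t = \left(t^{2} + 25 i \sqrt{5} t\right) + t = \left(t^{2} + 25 i t \sqrt{5}\right) + t = t + t^{2} + 25 i t \sqrt{5}$)
$\left(p{\left(2 \right)} - 41\right) 154 - 1 = \left(2 \left(1 + 2 + 25 i \sqrt{5}\right) - 41\right) 154 - 1 = \left(2 \left(3 + 25 i \sqrt{5}\right) - 41\right) 154 - 1 = \left(\left(6 + 50 i \sqrt{5}\right) - 41\right) 154 - 1 = \left(-35 + 50 i \sqrt{5}\right) 154 - 1 = \left(-5390 + 7700 i \sqrt{5}\right) - 1 = -5391 + 7700 i \sqrt{5}$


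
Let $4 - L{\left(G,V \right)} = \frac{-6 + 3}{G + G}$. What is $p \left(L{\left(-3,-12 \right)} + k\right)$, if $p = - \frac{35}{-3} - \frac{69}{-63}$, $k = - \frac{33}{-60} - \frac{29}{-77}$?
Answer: $\frac{456739}{8085} \approx 56.492$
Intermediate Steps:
$L{\left(G,V \right)} = 4 + \frac{3}{2 G}$ ($L{\left(G,V \right)} = 4 - \frac{-6 + 3}{G + G} = 4 - - \frac{3}{2 G} = 4 + \frac{3}{2 G}$)
$k = \frac{1427}{1540}$ ($k = \left(-33\right) \left(- \frac{1}{60}\right) - - \frac{29}{77} = \frac{11}{20} + \frac{29}{77} = \frac{1427}{1540} \approx 0.92662$)
$p = \frac{268}{21}$ ($p = \left(-35\right) \left(- \frac{1}{3}\right) - - \frac{23}{21} = \frac{35}{3} + \frac{23}{21} = \frac{268}{21} \approx 12.762$)
$p \left(L{\left(-3,-12 \right)} + k\right) = \frac{268 \left(\left(4 + \frac{3}{2 \left(-3\right)}\right) + \frac{1427}{1540}\right)}{21} = \frac{268 \left(\left(4 + \frac{3}{2} \left(- \frac{1}{3}\right)\right) + \frac{1427}{1540}\right)}{21} = \frac{268 \left(\left(4 - \frac{1}{2}\right) + \frac{1427}{1540}\right)}{21} = \frac{268 \left(\frac{7}{2} + \frac{1427}{1540}\right)}{21} = \frac{268}{21} \cdot \frac{6817}{1540} = \frac{456739}{8085}$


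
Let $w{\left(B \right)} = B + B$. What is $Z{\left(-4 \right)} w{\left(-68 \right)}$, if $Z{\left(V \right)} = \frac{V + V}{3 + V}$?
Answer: $-1088$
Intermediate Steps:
$w{\left(B \right)} = 2 B$
$Z{\left(V \right)} = \frac{2 V}{3 + V}$
$Z{\left(-4 \right)} w{\left(-68 \right)} = 2 \left(-4\right) \frac{1}{3 - 4} \cdot 2 \left(-68\right) = 2 \left(-4\right) \frac{1}{-1} \left(-136\right) = 2 \left(-4\right) \left(-1\right) \left(-136\right) = 8 \left(-136\right) = -1088$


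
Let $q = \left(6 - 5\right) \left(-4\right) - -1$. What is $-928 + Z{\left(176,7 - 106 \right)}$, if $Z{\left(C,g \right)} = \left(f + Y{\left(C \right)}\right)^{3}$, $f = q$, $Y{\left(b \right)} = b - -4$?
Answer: $5544305$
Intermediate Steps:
$Y{\left(b \right)} = 4 + b$ ($Y{\left(b \right)} = b + 4 = 4 + b$)
$q = -3$ ($q = 1 \left(-4\right) + 1 = -4 + 1 = -3$)
$f = -3$
$Z{\left(C,g \right)} = \left(1 + C\right)^{3}$ ($Z{\left(C,g \right)} = \left(-3 + \left(4 + C\right)\right)^{3} = \left(1 + C\right)^{3}$)
$-928 + Z{\left(176,7 - 106 \right)} = -928 + \left(1 + 176\right)^{3} = -928 + 177^{3} = -928 + 5545233 = 5544305$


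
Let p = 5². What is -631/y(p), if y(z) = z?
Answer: -631/25 ≈ -25.240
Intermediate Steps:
p = 25
-631/y(p) = -631/25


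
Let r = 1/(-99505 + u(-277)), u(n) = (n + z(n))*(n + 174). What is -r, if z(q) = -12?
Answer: 1/69738 ≈ 1.4339e-5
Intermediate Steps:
u(n) = (-12 + n)*(174 + n) (u(n) = (n - 12)*(n + 174) = (-12 + n)*(174 + n))
r = -1/69738 (r = 1/(-99505 + (-2088 + (-277)**2 + 162*(-277))) = 1/(-99505 + (-2088 + 76729 - 44874)) = 1/(-99505 + 29767) = 1/(-69738) = -1/69738 ≈ -1.4339e-5)
-r = -1*(-1/69738) = 1/69738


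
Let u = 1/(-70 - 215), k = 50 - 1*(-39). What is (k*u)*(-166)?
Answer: 14774/285 ≈ 51.839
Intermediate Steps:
k = 89 (k = 50 + 39 = 89)
u = -1/285 (u = 1/(-285) = -1/285 ≈ -0.0035088)
(k*u)*(-166) = (89*(-1/285))*(-166) = -89/285*(-166) = 14774/285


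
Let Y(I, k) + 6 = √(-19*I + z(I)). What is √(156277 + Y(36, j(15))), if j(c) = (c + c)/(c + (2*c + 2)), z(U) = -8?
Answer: √(156271 + 2*I*√173) ≈ 395.31 + 0.033*I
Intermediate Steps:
j(c) = 2*c/(2 + 3*c) (j(c) = (2*c)/(c + (2 + 2*c)) = (2*c)/(2 + 3*c) = 2*c/(2 + 3*c))
Y(I, k) = -6 + √(-8 - 19*I) (Y(I, k) = -6 + √(-19*I - 8) = -6 + √(-8 - 19*I))
√(156277 + Y(36, j(15))) = √(156277 + (-6 + √(-8 - 19*36))) = √(156277 + (-6 + √(-8 - 684))) = √(156277 + (-6 + √(-692))) = √(156277 + (-6 + 2*I*√173)) = √(156271 + 2*I*√173)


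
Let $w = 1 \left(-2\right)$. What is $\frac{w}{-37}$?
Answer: $\frac{2}{37} \approx 0.054054$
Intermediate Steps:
$w = -2$
$\frac{w}{-37} = - \frac{2}{-37} = \left(-2\right) \left(- \frac{1}{37}\right) = \frac{2}{37}$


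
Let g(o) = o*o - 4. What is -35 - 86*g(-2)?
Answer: -35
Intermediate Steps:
g(o) = -4 + o² (g(o) = o² - 4 = -4 + o²)
-35 - 86*g(-2) = -35 - 86*(-4 + (-2)²) = -35 - 86*(-4 + 4) = -35 - 86*0 = -35 + 0 = -35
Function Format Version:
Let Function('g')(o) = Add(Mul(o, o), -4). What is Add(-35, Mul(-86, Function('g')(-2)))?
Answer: -35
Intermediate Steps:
Function('g')(o) = Add(-4, Pow(o, 2)) (Function('g')(o) = Add(Pow(o, 2), -4) = Add(-4, Pow(o, 2)))
Add(-35, Mul(-86, Function('g')(-2))) = Add(-35, Mul(-86, Add(-4, Pow(-2, 2)))) = Add(-35, Mul(-86, Add(-4, 4))) = Add(-35, Mul(-86, 0)) = Add(-35, 0) = -35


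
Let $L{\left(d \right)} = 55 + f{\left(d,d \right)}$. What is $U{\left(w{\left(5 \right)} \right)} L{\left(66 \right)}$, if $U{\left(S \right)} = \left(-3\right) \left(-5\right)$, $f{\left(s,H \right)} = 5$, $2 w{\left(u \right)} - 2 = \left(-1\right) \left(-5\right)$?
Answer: $900$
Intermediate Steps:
$w{\left(u \right)} = \frac{7}{2}$ ($w{\left(u \right)} = 1 + \frac{\left(-1\right) \left(-5\right)}{2} = 1 + \frac{1}{2} \cdot 5 = 1 + \frac{5}{2} = \frac{7}{2}$)
$U{\left(S \right)} = 15$
$L{\left(d \right)} = 60$ ($L{\left(d \right)} = 55 + 5 = 60$)
$U{\left(w{\left(5 \right)} \right)} L{\left(66 \right)} = 15 \cdot 60 = 900$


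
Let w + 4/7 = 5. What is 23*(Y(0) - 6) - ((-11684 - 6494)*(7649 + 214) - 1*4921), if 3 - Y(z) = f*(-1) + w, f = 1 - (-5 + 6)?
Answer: 1000568549/7 ≈ 1.4294e+8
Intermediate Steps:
w = 31/7 (w = -4/7 + 5 = 31/7 ≈ 4.4286)
f = 0 (f = 1 - 1*1 = 1 - 1 = 0)
Y(z) = -10/7 (Y(z) = 3 - (0*(-1) + 31/7) = 3 - (0 + 31/7) = 3 - 1*31/7 = 3 - 31/7 = -10/7)
23*(Y(0) - 6) - ((-11684 - 6494)*(7649 + 214) - 1*4921) = 23*(-10/7 - 6) - ((-11684 - 6494)*(7649 + 214) - 1*4921) = 23*(-52/7) - (-18178*7863 - 4921) = -1196/7 - (-142933614 - 4921) = -1196/7 - 1*(-142938535) = -1196/7 + 142938535 = 1000568549/7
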